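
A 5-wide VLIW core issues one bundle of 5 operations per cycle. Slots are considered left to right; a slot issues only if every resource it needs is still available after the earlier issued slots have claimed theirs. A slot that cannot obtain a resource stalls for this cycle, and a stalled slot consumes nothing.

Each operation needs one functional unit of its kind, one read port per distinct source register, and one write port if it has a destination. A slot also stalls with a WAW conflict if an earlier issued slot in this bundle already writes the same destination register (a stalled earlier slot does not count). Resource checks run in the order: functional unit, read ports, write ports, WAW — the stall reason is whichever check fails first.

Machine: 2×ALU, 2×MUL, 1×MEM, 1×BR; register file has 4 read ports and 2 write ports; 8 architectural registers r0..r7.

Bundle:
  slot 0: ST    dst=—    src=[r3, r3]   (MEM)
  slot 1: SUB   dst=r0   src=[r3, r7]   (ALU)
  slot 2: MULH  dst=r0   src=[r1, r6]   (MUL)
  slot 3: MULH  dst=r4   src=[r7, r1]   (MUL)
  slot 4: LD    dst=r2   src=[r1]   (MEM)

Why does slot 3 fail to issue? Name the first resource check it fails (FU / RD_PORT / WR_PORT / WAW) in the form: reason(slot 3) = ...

(0) want 1×MEM +1rd +0wr — yes → AL2|MU2|ME0|BR1|rd3|wr2
(1) want 1×ALU +2rd +1wr — yes → AL1|MU2|ME0|BR1|rd1|wr1
(2) want 1×MUL +2rd +1wr — RD_PORT → AL1|MU2|ME0|BR1|rd1|wr1
(3) want 1×MUL +2rd +1wr — RD_PORT → AL1|MU2|ME0|BR1|rd1|wr1
(4) want 1×MEM +1rd +1wr — FU → AL1|MU2|ME0|BR1|rd1|wr1

reason(slot 3) = RD_PORT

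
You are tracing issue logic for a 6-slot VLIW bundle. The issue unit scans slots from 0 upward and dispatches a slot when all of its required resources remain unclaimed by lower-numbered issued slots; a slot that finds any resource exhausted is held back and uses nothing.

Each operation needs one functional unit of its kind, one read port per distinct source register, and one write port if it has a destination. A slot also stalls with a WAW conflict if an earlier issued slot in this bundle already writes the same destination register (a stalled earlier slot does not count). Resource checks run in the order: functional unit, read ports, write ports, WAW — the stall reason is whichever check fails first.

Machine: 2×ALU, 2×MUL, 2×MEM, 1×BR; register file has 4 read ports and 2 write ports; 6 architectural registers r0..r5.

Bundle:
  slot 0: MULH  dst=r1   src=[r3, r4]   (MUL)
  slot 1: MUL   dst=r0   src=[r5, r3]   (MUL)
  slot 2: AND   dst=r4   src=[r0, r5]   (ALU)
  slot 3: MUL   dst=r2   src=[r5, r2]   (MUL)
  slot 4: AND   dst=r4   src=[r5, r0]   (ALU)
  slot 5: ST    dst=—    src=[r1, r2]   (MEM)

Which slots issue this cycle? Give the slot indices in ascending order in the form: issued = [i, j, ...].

issued = [0, 1]

  0. MUL→r1 ⇒ go  {2A/1Mu/2Ld/1B | 2r 1w}
  1. MUL→r0 ⇒ go  {2A/0Mu/2Ld/1B | 0r 0w}
  2. ALU→r4 ⇒ no(RD_PORT)  {2A/0Mu/2Ld/1B | 0r 0w}
  3. MUL→r2 ⇒ no(FU)  {2A/0Mu/2Ld/1B | 0r 0w}
  4. ALU→r4 ⇒ no(RD_PORT)  {2A/0Mu/2Ld/1B | 0r 0w}
  5. MEM ⇒ no(RD_PORT)  {2A/0Mu/2Ld/1B | 0r 0w}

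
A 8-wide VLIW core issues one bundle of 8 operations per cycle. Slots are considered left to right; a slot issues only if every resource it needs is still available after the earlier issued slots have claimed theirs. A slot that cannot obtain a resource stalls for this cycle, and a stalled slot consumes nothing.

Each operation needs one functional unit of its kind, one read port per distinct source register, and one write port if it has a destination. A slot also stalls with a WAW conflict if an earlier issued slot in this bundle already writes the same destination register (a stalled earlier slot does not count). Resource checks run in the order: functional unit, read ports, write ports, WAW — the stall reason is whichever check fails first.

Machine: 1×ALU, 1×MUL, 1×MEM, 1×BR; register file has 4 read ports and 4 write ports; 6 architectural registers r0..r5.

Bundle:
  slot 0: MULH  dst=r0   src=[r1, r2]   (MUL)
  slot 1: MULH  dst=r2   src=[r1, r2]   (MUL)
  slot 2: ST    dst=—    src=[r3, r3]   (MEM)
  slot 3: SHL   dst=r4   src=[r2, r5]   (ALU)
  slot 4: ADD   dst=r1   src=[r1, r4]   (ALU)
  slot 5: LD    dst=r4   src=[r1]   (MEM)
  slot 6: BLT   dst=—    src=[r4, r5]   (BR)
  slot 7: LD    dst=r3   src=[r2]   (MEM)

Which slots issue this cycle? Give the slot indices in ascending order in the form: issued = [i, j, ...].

[0] MUL needs rd=2 wr=1: ok; after: ALU=1 MUL=0 MEM=1 BR=1, R=2, W=3
[1] MUL needs rd=2 wr=1: FU; after: ALU=1 MUL=0 MEM=1 BR=1, R=2, W=3
[2] MEM needs rd=1 wr=0: ok; after: ALU=1 MUL=0 MEM=0 BR=1, R=1, W=3
[3] ALU needs rd=2 wr=1: RD_PORT; after: ALU=1 MUL=0 MEM=0 BR=1, R=1, W=3
[4] ALU needs rd=2 wr=1: RD_PORT; after: ALU=1 MUL=0 MEM=0 BR=1, R=1, W=3
[5] MEM needs rd=1 wr=1: FU; after: ALU=1 MUL=0 MEM=0 BR=1, R=1, W=3
[6] BR needs rd=2 wr=0: RD_PORT; after: ALU=1 MUL=0 MEM=0 BR=1, R=1, W=3
[7] MEM needs rd=1 wr=1: FU; after: ALU=1 MUL=0 MEM=0 BR=1, R=1, W=3

issued = [0, 2]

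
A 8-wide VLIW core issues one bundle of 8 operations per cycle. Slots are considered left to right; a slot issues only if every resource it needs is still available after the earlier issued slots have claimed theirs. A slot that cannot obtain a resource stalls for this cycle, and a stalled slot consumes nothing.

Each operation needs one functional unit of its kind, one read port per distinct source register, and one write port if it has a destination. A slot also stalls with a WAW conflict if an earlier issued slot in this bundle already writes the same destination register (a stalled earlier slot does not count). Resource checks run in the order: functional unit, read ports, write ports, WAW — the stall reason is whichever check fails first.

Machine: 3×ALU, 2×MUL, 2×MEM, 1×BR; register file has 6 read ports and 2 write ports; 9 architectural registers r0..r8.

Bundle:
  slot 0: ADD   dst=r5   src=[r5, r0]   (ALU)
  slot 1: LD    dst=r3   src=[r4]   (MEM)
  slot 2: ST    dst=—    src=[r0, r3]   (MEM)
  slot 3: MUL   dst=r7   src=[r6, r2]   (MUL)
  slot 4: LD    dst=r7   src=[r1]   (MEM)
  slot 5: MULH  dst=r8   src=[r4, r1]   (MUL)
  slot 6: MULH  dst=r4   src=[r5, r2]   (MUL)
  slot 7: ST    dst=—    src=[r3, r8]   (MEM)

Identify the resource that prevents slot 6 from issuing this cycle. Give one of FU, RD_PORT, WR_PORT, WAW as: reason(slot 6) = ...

reason(slot 6) = RD_PORT

slot 0 (ALU): ISSUE — free A2,Mu2,Ld2,B1 rp4 wp1
slot 1 (MEM): ISSUE — free A2,Mu2,Ld1,B1 rp3 wp0
slot 2 (MEM): ISSUE — free A2,Mu2,Ld0,B1 rp1 wp0
slot 3 (MUL): stall RD_PORT — free A2,Mu2,Ld0,B1 rp1 wp0
slot 4 (MEM): stall FU — free A2,Mu2,Ld0,B1 rp1 wp0
slot 5 (MUL): stall RD_PORT — free A2,Mu2,Ld0,B1 rp1 wp0
slot 6 (MUL): stall RD_PORT — free A2,Mu2,Ld0,B1 rp1 wp0
slot 7 (MEM): stall FU — free A2,Mu2,Ld0,B1 rp1 wp0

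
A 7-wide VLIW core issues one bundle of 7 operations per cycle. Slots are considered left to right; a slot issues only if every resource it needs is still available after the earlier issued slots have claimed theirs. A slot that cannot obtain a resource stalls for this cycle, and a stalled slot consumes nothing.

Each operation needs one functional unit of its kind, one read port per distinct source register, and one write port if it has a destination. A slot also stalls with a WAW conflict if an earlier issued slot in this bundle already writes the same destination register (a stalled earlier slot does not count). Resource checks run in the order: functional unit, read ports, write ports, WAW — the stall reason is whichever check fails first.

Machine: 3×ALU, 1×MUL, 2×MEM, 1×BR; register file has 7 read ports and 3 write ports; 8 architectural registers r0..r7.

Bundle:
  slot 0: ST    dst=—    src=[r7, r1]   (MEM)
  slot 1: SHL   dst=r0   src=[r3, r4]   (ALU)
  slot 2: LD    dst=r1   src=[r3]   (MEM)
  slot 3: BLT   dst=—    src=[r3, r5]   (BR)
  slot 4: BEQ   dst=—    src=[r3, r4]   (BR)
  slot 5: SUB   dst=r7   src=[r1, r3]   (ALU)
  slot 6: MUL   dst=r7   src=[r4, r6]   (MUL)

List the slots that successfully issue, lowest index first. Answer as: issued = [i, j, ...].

issued = [0, 1, 2, 3]

[0] MEM needs rd=2 wr=0: ok; after: ALU=3 MUL=1 MEM=1 BR=1, R=5, W=3
[1] ALU needs rd=2 wr=1: ok; after: ALU=2 MUL=1 MEM=1 BR=1, R=3, W=2
[2] MEM needs rd=1 wr=1: ok; after: ALU=2 MUL=1 MEM=0 BR=1, R=2, W=1
[3] BR needs rd=2 wr=0: ok; after: ALU=2 MUL=1 MEM=0 BR=0, R=0, W=1
[4] BR needs rd=2 wr=0: FU; after: ALU=2 MUL=1 MEM=0 BR=0, R=0, W=1
[5] ALU needs rd=2 wr=1: RD_PORT; after: ALU=2 MUL=1 MEM=0 BR=0, R=0, W=1
[6] MUL needs rd=2 wr=1: RD_PORT; after: ALU=2 MUL=1 MEM=0 BR=0, R=0, W=1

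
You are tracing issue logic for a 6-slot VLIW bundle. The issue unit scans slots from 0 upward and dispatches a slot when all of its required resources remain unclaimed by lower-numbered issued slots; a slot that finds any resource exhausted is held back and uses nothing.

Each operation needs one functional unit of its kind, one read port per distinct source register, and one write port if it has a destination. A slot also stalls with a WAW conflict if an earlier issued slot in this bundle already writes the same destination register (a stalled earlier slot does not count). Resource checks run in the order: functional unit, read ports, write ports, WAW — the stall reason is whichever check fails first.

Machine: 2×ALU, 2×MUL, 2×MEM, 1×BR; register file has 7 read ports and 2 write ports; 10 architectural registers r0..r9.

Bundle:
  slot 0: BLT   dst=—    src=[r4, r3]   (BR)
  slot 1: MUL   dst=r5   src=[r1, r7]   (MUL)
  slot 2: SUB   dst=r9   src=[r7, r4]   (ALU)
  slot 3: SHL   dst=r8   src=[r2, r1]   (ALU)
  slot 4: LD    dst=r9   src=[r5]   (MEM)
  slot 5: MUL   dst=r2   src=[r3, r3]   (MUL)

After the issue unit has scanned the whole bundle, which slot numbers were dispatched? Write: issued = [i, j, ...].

issued = [0, 1, 2]

#0 BR src=r4,r3 dispatched  <A:2 Mu:2 Ld:2 B:0 rd:5 wr:2>
#1 MUL src=r1,r7 dispatched  <A:2 Mu:1 Ld:2 B:0 rd:3 wr:1>
#2 ALU src=r7,r4 dispatched  <A:1 Mu:1 Ld:2 B:0 rd:1 wr:0>
#3 ALU src=r2,r1 held:RD_PORT  <A:1 Mu:1 Ld:2 B:0 rd:1 wr:0>
#4 MEM src=r5 held:WR_PORT  <A:1 Mu:1 Ld:2 B:0 rd:1 wr:0>
#5 MUL src=r3,r3 held:WR_PORT  <A:1 Mu:1 Ld:2 B:0 rd:1 wr:0>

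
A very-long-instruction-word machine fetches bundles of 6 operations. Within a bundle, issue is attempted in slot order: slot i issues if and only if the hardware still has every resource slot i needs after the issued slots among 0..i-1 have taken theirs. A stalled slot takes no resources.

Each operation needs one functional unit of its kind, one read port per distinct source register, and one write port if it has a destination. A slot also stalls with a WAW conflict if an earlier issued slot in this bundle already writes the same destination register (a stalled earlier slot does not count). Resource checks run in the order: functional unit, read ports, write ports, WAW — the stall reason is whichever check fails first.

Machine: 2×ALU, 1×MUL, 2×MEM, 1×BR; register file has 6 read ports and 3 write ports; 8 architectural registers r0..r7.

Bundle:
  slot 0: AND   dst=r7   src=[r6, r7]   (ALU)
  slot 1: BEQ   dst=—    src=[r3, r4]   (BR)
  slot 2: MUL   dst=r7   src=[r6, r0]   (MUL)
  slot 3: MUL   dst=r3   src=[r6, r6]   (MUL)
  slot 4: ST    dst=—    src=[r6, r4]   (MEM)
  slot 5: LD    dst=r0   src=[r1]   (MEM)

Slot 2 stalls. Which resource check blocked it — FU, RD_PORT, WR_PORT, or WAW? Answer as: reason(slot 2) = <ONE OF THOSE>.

reason(slot 2) = WAW

slot 0 (ALU): ISSUE — free A1,Mu1,Ld2,B1 rp4 wp2
slot 1 (BR): ISSUE — free A1,Mu1,Ld2,B0 rp2 wp2
slot 2 (MUL): stall WAW — free A1,Mu1,Ld2,B0 rp2 wp2
slot 3 (MUL): ISSUE — free A1,Mu0,Ld2,B0 rp1 wp1
slot 4 (MEM): stall RD_PORT — free A1,Mu0,Ld2,B0 rp1 wp1
slot 5 (MEM): ISSUE — free A1,Mu0,Ld1,B0 rp0 wp0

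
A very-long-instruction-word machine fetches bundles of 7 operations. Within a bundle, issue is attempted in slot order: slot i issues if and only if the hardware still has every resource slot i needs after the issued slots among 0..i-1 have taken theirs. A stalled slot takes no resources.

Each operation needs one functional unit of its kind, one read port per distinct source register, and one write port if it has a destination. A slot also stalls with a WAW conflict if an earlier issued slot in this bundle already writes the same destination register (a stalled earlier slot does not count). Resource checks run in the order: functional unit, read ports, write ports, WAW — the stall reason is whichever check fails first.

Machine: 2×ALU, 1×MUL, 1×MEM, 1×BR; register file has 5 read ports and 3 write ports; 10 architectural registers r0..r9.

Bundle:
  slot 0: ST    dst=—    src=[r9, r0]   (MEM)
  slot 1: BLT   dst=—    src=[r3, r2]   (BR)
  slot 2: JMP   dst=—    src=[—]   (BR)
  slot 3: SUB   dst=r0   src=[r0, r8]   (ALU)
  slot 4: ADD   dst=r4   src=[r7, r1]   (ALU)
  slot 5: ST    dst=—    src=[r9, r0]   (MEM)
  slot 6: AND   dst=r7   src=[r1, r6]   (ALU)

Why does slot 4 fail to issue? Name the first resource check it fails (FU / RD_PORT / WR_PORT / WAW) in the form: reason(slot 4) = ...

  0. MEM ⇒ go  {2A/1Mu/0Ld/1B | 3r 3w}
  1. BR ⇒ go  {2A/1Mu/0Ld/0B | 1r 3w}
  2. BR ⇒ no(FU)  {2A/1Mu/0Ld/0B | 1r 3w}
  3. ALU→r0 ⇒ no(RD_PORT)  {2A/1Mu/0Ld/0B | 1r 3w}
  4. ALU→r4 ⇒ no(RD_PORT)  {2A/1Mu/0Ld/0B | 1r 3w}
  5. MEM ⇒ no(FU)  {2A/1Mu/0Ld/0B | 1r 3w}
  6. ALU→r7 ⇒ no(RD_PORT)  {2A/1Mu/0Ld/0B | 1r 3w}

reason(slot 4) = RD_PORT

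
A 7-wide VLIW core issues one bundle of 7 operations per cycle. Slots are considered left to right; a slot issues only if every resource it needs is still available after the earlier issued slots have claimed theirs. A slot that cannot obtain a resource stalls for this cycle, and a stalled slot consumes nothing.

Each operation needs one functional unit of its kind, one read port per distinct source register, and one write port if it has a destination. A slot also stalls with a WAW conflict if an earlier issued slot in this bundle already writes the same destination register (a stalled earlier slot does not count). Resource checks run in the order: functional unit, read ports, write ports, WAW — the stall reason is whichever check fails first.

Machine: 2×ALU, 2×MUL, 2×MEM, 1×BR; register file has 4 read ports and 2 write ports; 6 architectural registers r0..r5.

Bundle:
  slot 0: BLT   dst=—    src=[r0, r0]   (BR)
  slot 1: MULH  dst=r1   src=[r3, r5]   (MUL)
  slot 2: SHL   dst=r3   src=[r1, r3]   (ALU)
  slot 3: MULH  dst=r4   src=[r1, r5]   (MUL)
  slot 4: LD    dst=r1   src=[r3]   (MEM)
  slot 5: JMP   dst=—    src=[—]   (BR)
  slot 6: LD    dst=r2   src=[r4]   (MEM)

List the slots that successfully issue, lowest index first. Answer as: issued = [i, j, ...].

issued = [0, 1, 6]

slot 0 (BR): ISSUE — free A2,Mu2,Ld2,B0 rp3 wp2
slot 1 (MUL): ISSUE — free A2,Mu1,Ld2,B0 rp1 wp1
slot 2 (ALU): stall RD_PORT — free A2,Mu1,Ld2,B0 rp1 wp1
slot 3 (MUL): stall RD_PORT — free A2,Mu1,Ld2,B0 rp1 wp1
slot 4 (MEM): stall WAW — free A2,Mu1,Ld2,B0 rp1 wp1
slot 5 (BR): stall FU — free A2,Mu1,Ld2,B0 rp1 wp1
slot 6 (MEM): ISSUE — free A2,Mu1,Ld1,B0 rp0 wp0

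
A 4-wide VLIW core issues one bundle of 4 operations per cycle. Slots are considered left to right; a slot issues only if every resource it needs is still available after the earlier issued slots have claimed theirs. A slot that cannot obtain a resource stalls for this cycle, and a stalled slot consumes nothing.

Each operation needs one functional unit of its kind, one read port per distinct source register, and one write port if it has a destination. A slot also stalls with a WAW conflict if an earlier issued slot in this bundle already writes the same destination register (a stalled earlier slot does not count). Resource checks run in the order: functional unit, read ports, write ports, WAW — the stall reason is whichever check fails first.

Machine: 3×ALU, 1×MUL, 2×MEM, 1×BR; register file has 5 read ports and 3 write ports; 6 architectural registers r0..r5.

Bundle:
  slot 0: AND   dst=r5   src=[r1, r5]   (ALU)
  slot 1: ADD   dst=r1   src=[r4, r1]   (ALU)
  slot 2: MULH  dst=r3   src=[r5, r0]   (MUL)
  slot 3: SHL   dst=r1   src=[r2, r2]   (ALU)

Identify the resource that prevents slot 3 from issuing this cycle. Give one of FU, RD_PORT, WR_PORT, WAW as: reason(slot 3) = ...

#0 ALU src=r1,r5 dispatched  <A:2 Mu:1 Ld:2 B:1 rd:3 wr:2>
#1 ALU src=r4,r1 dispatched  <A:1 Mu:1 Ld:2 B:1 rd:1 wr:1>
#2 MUL src=r5,r0 held:RD_PORT  <A:1 Mu:1 Ld:2 B:1 rd:1 wr:1>
#3 ALU src=r2,r2 held:WAW  <A:1 Mu:1 Ld:2 B:1 rd:1 wr:1>

reason(slot 3) = WAW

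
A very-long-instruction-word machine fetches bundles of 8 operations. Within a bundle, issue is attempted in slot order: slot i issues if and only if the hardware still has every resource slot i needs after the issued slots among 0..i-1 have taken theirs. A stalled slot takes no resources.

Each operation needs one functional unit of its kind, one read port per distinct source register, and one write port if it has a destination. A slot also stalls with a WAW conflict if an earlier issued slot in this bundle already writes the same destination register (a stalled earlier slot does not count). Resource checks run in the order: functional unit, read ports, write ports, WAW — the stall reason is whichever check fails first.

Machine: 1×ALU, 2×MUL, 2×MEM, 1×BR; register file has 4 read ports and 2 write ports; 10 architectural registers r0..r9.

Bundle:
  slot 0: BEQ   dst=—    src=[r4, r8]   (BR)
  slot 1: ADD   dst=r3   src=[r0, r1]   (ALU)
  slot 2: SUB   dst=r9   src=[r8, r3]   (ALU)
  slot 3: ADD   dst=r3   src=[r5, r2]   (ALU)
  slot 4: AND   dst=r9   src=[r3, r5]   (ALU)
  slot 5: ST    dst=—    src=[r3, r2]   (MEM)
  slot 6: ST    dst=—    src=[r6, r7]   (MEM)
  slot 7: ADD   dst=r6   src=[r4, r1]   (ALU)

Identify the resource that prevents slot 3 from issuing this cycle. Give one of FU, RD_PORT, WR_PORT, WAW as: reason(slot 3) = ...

reason(slot 3) = FU

[0] BR needs rd=2 wr=0: ok; after: ALU=1 MUL=2 MEM=2 BR=0, R=2, W=2
[1] ALU needs rd=2 wr=1: ok; after: ALU=0 MUL=2 MEM=2 BR=0, R=0, W=1
[2] ALU needs rd=2 wr=1: FU; after: ALU=0 MUL=2 MEM=2 BR=0, R=0, W=1
[3] ALU needs rd=2 wr=1: FU; after: ALU=0 MUL=2 MEM=2 BR=0, R=0, W=1
[4] ALU needs rd=2 wr=1: FU; after: ALU=0 MUL=2 MEM=2 BR=0, R=0, W=1
[5] MEM needs rd=2 wr=0: RD_PORT; after: ALU=0 MUL=2 MEM=2 BR=0, R=0, W=1
[6] MEM needs rd=2 wr=0: RD_PORT; after: ALU=0 MUL=2 MEM=2 BR=0, R=0, W=1
[7] ALU needs rd=2 wr=1: FU; after: ALU=0 MUL=2 MEM=2 BR=0, R=0, W=1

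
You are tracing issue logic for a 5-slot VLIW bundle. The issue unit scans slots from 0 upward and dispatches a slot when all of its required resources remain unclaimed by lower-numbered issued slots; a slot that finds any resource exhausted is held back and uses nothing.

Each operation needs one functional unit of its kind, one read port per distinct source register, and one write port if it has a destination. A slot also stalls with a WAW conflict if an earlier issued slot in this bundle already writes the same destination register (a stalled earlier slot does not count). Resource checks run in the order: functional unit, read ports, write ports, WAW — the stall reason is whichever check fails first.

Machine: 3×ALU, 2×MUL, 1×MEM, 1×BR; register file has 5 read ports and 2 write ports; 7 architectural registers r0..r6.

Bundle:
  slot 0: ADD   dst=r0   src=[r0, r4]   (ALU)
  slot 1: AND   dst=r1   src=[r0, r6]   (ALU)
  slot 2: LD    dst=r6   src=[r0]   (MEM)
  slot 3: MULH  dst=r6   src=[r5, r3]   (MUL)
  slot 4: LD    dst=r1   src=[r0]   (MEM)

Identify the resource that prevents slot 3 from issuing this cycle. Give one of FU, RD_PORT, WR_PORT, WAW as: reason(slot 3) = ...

(0) want 1×ALU +2rd +1wr — yes → AL2|MU2|ME1|BR1|rd3|wr1
(1) want 1×ALU +2rd +1wr — yes → AL1|MU2|ME1|BR1|rd1|wr0
(2) want 1×MEM +1rd +1wr — WR_PORT → AL1|MU2|ME1|BR1|rd1|wr0
(3) want 1×MUL +2rd +1wr — RD_PORT → AL1|MU2|ME1|BR1|rd1|wr0
(4) want 1×MEM +1rd +1wr — WR_PORT → AL1|MU2|ME1|BR1|rd1|wr0

reason(slot 3) = RD_PORT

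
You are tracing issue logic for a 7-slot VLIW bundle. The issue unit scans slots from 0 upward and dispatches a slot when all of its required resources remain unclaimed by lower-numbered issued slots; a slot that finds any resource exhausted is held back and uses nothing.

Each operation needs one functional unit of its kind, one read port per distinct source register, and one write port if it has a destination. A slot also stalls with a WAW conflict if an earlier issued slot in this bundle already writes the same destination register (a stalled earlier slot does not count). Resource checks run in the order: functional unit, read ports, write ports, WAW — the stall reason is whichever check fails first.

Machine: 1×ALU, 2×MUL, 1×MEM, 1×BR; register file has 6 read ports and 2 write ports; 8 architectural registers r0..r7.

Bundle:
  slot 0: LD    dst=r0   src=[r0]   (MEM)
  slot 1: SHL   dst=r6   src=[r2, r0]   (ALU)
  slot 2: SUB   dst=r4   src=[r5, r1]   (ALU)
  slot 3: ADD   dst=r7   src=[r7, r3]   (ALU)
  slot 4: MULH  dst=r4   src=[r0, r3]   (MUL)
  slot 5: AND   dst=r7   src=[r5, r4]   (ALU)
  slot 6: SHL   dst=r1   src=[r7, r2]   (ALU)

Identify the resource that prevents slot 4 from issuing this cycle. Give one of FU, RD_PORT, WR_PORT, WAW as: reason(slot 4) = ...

reason(slot 4) = WR_PORT

#0 MEM src=r0 dispatched  <A:1 Mu:2 Ld:0 B:1 rd:5 wr:1>
#1 ALU src=r2,r0 dispatched  <A:0 Mu:2 Ld:0 B:1 rd:3 wr:0>
#2 ALU src=r5,r1 held:FU  <A:0 Mu:2 Ld:0 B:1 rd:3 wr:0>
#3 ALU src=r7,r3 held:FU  <A:0 Mu:2 Ld:0 B:1 rd:3 wr:0>
#4 MUL src=r0,r3 held:WR_PORT  <A:0 Mu:2 Ld:0 B:1 rd:3 wr:0>
#5 ALU src=r5,r4 held:FU  <A:0 Mu:2 Ld:0 B:1 rd:3 wr:0>
#6 ALU src=r7,r2 held:FU  <A:0 Mu:2 Ld:0 B:1 rd:3 wr:0>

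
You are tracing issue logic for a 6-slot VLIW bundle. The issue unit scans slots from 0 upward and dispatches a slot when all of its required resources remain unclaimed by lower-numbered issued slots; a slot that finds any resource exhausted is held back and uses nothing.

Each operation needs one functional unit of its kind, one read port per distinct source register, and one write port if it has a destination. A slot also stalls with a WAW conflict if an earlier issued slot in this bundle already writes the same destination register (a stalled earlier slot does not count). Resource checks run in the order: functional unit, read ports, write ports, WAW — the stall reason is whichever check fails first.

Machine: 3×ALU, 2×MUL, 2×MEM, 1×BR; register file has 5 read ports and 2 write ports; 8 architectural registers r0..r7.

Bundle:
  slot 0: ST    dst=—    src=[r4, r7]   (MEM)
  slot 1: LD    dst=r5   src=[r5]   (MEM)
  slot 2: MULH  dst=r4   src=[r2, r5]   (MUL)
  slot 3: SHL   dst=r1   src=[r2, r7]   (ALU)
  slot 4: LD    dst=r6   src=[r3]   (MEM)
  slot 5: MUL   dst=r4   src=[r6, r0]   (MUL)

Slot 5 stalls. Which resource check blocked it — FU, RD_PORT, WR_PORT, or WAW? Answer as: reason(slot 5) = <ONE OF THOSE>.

slot 0 (MEM): ISSUE — free A3,Mu2,Ld1,B1 rp3 wp2
slot 1 (MEM): ISSUE — free A3,Mu2,Ld0,B1 rp2 wp1
slot 2 (MUL): ISSUE — free A3,Mu1,Ld0,B1 rp0 wp0
slot 3 (ALU): stall RD_PORT — free A3,Mu1,Ld0,B1 rp0 wp0
slot 4 (MEM): stall FU — free A3,Mu1,Ld0,B1 rp0 wp0
slot 5 (MUL): stall RD_PORT — free A3,Mu1,Ld0,B1 rp0 wp0

reason(slot 5) = RD_PORT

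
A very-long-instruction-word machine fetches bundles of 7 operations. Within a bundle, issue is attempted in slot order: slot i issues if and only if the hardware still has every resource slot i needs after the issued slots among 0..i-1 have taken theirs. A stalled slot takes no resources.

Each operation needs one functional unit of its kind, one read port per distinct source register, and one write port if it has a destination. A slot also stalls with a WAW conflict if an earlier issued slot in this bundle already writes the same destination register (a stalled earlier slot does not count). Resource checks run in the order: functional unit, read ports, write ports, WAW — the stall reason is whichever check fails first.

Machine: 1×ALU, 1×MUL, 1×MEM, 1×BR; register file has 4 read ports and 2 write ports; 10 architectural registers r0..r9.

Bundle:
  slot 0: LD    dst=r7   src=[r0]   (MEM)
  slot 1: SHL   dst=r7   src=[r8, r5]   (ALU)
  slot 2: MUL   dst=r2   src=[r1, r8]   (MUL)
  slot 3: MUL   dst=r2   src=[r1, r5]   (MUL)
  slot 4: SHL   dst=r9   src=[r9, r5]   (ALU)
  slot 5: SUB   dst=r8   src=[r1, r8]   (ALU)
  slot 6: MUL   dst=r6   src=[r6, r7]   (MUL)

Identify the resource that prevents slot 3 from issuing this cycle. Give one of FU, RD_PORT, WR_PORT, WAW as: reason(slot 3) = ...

[0] MEM needs rd=1 wr=1: ok; after: ALU=1 MUL=1 MEM=0 BR=1, R=3, W=1
[1] ALU needs rd=2 wr=1: WAW; after: ALU=1 MUL=1 MEM=0 BR=1, R=3, W=1
[2] MUL needs rd=2 wr=1: ok; after: ALU=1 MUL=0 MEM=0 BR=1, R=1, W=0
[3] MUL needs rd=2 wr=1: FU; after: ALU=1 MUL=0 MEM=0 BR=1, R=1, W=0
[4] ALU needs rd=2 wr=1: RD_PORT; after: ALU=1 MUL=0 MEM=0 BR=1, R=1, W=0
[5] ALU needs rd=2 wr=1: RD_PORT; after: ALU=1 MUL=0 MEM=0 BR=1, R=1, W=0
[6] MUL needs rd=2 wr=1: FU; after: ALU=1 MUL=0 MEM=0 BR=1, R=1, W=0

reason(slot 3) = FU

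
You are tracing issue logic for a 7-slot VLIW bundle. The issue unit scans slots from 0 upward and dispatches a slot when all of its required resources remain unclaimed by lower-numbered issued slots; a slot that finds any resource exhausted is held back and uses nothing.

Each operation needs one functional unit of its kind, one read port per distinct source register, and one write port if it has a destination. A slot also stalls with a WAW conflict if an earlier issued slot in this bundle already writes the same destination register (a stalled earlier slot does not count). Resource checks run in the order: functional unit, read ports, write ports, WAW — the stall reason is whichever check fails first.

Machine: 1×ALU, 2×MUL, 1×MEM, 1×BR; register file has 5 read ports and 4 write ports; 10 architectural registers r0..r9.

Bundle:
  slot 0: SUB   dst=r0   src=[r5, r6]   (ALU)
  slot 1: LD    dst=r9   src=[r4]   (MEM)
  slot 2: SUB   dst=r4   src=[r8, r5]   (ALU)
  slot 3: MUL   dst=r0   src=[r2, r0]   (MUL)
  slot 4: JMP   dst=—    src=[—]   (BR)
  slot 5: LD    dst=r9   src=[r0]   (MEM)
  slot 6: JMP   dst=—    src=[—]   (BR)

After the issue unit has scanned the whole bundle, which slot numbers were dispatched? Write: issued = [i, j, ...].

[0] ALU needs rd=2 wr=1: ok; after: ALU=0 MUL=2 MEM=1 BR=1, R=3, W=3
[1] MEM needs rd=1 wr=1: ok; after: ALU=0 MUL=2 MEM=0 BR=1, R=2, W=2
[2] ALU needs rd=2 wr=1: FU; after: ALU=0 MUL=2 MEM=0 BR=1, R=2, W=2
[3] MUL needs rd=2 wr=1: WAW; after: ALU=0 MUL=2 MEM=0 BR=1, R=2, W=2
[4] BR needs rd=0 wr=0: ok; after: ALU=0 MUL=2 MEM=0 BR=0, R=2, W=2
[5] MEM needs rd=1 wr=1: FU; after: ALU=0 MUL=2 MEM=0 BR=0, R=2, W=2
[6] BR needs rd=0 wr=0: FU; after: ALU=0 MUL=2 MEM=0 BR=0, R=2, W=2

issued = [0, 1, 4]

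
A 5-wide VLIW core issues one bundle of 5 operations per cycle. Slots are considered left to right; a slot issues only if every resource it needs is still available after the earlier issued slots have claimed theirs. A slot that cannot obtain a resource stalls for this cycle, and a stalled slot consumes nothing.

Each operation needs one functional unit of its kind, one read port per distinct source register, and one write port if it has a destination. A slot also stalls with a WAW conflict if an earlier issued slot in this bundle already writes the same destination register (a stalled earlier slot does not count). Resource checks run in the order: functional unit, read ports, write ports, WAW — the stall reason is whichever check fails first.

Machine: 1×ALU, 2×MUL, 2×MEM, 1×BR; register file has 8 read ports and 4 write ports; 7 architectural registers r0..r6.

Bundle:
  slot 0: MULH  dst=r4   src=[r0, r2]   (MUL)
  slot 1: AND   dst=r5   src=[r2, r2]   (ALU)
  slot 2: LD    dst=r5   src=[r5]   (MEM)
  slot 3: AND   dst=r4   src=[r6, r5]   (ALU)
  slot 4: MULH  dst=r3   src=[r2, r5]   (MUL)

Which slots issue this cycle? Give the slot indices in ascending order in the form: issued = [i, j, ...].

(0) want 1×MUL +2rd +1wr — yes → AL1|MU1|ME2|BR1|rd6|wr3
(1) want 1×ALU +1rd +1wr — yes → AL0|MU1|ME2|BR1|rd5|wr2
(2) want 1×MEM +1rd +1wr — WAW → AL0|MU1|ME2|BR1|rd5|wr2
(3) want 1×ALU +2rd +1wr — FU → AL0|MU1|ME2|BR1|rd5|wr2
(4) want 1×MUL +2rd +1wr — yes → AL0|MU0|ME2|BR1|rd3|wr1

issued = [0, 1, 4]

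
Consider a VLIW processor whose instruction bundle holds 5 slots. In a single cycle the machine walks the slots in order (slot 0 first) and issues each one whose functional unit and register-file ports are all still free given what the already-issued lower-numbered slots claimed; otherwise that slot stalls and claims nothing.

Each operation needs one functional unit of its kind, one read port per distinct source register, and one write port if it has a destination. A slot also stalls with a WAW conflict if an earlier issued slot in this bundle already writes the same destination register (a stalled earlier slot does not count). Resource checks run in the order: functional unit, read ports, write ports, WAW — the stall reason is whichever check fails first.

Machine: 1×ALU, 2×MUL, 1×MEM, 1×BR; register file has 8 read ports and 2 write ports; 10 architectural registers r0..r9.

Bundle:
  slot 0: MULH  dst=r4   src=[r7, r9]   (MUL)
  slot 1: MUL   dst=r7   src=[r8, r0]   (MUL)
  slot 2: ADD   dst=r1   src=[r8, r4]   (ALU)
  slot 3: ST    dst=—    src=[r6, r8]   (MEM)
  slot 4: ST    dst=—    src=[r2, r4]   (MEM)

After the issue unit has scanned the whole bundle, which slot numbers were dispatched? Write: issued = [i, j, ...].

issued = [0, 1, 3]

  0. MUL→r4 ⇒ go  {1A/1Mu/1Ld/1B | 6r 1w}
  1. MUL→r7 ⇒ go  {1A/0Mu/1Ld/1B | 4r 0w}
  2. ALU→r1 ⇒ no(WR_PORT)  {1A/0Mu/1Ld/1B | 4r 0w}
  3. MEM ⇒ go  {1A/0Mu/0Ld/1B | 2r 0w}
  4. MEM ⇒ no(FU)  {1A/0Mu/0Ld/1B | 2r 0w}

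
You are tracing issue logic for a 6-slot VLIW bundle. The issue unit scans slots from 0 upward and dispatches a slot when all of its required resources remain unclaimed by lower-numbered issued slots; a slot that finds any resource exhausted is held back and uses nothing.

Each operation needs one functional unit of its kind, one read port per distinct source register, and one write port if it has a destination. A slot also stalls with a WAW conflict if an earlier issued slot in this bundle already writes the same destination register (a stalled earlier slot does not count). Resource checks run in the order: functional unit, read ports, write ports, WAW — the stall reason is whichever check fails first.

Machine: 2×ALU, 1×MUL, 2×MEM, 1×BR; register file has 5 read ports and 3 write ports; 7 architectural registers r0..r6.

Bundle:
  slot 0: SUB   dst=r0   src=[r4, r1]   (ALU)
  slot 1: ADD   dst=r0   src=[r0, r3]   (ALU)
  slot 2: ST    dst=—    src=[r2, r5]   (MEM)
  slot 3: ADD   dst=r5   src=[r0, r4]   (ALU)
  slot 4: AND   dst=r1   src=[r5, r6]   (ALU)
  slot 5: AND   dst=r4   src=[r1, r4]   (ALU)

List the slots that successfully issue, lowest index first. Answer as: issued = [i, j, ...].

#0 ALU src=r4,r1 dispatched  <A:1 Mu:1 Ld:2 B:1 rd:3 wr:2>
#1 ALU src=r0,r3 held:WAW  <A:1 Mu:1 Ld:2 B:1 rd:3 wr:2>
#2 MEM src=r2,r5 dispatched  <A:1 Mu:1 Ld:1 B:1 rd:1 wr:2>
#3 ALU src=r0,r4 held:RD_PORT  <A:1 Mu:1 Ld:1 B:1 rd:1 wr:2>
#4 ALU src=r5,r6 held:RD_PORT  <A:1 Mu:1 Ld:1 B:1 rd:1 wr:2>
#5 ALU src=r1,r4 held:RD_PORT  <A:1 Mu:1 Ld:1 B:1 rd:1 wr:2>

issued = [0, 2]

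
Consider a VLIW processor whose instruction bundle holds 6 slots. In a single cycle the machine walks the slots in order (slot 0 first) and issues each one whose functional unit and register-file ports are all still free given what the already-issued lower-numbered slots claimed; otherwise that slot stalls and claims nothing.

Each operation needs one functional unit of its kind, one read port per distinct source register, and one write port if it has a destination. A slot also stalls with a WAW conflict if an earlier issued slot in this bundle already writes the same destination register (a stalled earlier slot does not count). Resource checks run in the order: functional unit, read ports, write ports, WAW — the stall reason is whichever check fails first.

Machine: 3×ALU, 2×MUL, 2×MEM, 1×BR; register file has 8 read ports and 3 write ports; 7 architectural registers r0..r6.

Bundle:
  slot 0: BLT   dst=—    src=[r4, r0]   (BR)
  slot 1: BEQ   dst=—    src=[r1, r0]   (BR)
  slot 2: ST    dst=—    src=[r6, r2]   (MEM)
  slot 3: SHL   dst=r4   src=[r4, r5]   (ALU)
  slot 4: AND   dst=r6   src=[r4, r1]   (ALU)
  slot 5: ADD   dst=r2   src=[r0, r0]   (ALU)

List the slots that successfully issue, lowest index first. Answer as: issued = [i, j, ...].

slot 0 (BR): ISSUE — free A3,Mu2,Ld2,B0 rp6 wp3
slot 1 (BR): stall FU — free A3,Mu2,Ld2,B0 rp6 wp3
slot 2 (MEM): ISSUE — free A3,Mu2,Ld1,B0 rp4 wp3
slot 3 (ALU): ISSUE — free A2,Mu2,Ld1,B0 rp2 wp2
slot 4 (ALU): ISSUE — free A1,Mu2,Ld1,B0 rp0 wp1
slot 5 (ALU): stall RD_PORT — free A1,Mu2,Ld1,B0 rp0 wp1

issued = [0, 2, 3, 4]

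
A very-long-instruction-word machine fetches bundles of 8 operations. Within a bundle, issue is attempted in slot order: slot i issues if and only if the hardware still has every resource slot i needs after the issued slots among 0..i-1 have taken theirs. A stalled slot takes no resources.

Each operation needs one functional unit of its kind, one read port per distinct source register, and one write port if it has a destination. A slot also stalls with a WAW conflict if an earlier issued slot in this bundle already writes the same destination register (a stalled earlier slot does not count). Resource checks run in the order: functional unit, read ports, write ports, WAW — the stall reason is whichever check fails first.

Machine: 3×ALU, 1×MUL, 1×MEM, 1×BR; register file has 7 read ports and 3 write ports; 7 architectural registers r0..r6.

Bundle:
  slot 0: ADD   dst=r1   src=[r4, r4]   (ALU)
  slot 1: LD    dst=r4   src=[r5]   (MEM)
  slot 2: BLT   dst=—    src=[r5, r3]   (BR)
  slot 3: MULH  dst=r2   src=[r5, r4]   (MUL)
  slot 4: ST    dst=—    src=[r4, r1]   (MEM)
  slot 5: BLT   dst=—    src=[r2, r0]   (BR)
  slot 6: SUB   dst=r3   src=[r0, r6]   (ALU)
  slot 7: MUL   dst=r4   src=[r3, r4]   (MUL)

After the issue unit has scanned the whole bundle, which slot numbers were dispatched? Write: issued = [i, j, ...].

issued = [0, 1, 2, 3]

[0] ALU needs rd=1 wr=1: ok; after: ALU=2 MUL=1 MEM=1 BR=1, R=6, W=2
[1] MEM needs rd=1 wr=1: ok; after: ALU=2 MUL=1 MEM=0 BR=1, R=5, W=1
[2] BR needs rd=2 wr=0: ok; after: ALU=2 MUL=1 MEM=0 BR=0, R=3, W=1
[3] MUL needs rd=2 wr=1: ok; after: ALU=2 MUL=0 MEM=0 BR=0, R=1, W=0
[4] MEM needs rd=2 wr=0: FU; after: ALU=2 MUL=0 MEM=0 BR=0, R=1, W=0
[5] BR needs rd=2 wr=0: FU; after: ALU=2 MUL=0 MEM=0 BR=0, R=1, W=0
[6] ALU needs rd=2 wr=1: RD_PORT; after: ALU=2 MUL=0 MEM=0 BR=0, R=1, W=0
[7] MUL needs rd=2 wr=1: FU; after: ALU=2 MUL=0 MEM=0 BR=0, R=1, W=0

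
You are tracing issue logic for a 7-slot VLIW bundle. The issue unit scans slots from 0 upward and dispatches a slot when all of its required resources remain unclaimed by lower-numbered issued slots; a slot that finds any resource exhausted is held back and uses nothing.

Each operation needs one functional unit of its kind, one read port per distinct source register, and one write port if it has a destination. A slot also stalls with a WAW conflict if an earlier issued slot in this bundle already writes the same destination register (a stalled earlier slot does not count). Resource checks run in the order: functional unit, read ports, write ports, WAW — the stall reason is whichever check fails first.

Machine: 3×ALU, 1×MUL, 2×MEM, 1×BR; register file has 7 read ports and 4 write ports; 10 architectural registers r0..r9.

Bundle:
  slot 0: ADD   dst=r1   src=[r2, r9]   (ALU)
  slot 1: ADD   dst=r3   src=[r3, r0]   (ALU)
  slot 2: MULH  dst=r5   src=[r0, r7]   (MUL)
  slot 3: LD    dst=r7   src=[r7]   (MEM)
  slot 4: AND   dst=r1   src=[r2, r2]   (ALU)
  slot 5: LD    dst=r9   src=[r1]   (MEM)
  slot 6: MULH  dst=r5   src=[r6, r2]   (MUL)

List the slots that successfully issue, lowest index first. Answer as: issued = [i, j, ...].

issued = [0, 1, 2, 3]

[0] ALU needs rd=2 wr=1: ok; after: ALU=2 MUL=1 MEM=2 BR=1, R=5, W=3
[1] ALU needs rd=2 wr=1: ok; after: ALU=1 MUL=1 MEM=2 BR=1, R=3, W=2
[2] MUL needs rd=2 wr=1: ok; after: ALU=1 MUL=0 MEM=2 BR=1, R=1, W=1
[3] MEM needs rd=1 wr=1: ok; after: ALU=1 MUL=0 MEM=1 BR=1, R=0, W=0
[4] ALU needs rd=1 wr=1: RD_PORT; after: ALU=1 MUL=0 MEM=1 BR=1, R=0, W=0
[5] MEM needs rd=1 wr=1: RD_PORT; after: ALU=1 MUL=0 MEM=1 BR=1, R=0, W=0
[6] MUL needs rd=2 wr=1: FU; after: ALU=1 MUL=0 MEM=1 BR=1, R=0, W=0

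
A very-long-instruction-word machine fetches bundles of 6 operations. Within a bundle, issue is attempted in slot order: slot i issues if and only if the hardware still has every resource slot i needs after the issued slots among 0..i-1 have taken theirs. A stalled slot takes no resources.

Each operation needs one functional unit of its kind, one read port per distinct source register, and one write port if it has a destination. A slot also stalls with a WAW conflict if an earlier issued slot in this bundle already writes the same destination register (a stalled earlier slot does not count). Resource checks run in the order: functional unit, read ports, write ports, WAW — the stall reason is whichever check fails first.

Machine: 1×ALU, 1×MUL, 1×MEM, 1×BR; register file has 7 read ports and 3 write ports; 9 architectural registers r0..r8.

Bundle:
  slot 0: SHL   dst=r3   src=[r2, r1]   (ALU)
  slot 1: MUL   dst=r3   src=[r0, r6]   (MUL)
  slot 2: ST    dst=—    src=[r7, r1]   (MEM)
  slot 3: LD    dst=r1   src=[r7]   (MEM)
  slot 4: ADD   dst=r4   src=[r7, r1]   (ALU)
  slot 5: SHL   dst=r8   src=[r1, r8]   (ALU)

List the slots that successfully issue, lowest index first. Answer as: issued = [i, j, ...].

#0 ALU src=r2,r1 dispatched  <A:0 Mu:1 Ld:1 B:1 rd:5 wr:2>
#1 MUL src=r0,r6 held:WAW  <A:0 Mu:1 Ld:1 B:1 rd:5 wr:2>
#2 MEM src=r7,r1 dispatched  <A:0 Mu:1 Ld:0 B:1 rd:3 wr:2>
#3 MEM src=r7 held:FU  <A:0 Mu:1 Ld:0 B:1 rd:3 wr:2>
#4 ALU src=r7,r1 held:FU  <A:0 Mu:1 Ld:0 B:1 rd:3 wr:2>
#5 ALU src=r1,r8 held:FU  <A:0 Mu:1 Ld:0 B:1 rd:3 wr:2>

issued = [0, 2]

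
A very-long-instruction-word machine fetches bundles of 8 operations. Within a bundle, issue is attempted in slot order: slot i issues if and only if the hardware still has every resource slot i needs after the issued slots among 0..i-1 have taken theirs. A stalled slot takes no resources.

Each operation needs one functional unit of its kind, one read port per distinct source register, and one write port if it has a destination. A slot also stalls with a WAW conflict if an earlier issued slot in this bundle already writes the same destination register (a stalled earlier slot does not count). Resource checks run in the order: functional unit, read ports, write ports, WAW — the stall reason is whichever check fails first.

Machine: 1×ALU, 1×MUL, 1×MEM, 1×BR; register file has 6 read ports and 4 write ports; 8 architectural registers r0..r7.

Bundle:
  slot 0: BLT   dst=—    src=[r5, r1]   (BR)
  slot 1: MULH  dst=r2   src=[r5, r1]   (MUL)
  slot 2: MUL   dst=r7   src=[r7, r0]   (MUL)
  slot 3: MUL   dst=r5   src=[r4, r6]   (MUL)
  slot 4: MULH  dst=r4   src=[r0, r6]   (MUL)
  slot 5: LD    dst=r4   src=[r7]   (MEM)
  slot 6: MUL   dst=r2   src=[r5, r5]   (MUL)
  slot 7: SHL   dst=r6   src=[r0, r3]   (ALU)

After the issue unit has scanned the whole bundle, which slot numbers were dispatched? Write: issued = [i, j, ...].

slot 0 (BR): ISSUE — free A1,Mu1,Ld1,B0 rp4 wp4
slot 1 (MUL): ISSUE — free A1,Mu0,Ld1,B0 rp2 wp3
slot 2 (MUL): stall FU — free A1,Mu0,Ld1,B0 rp2 wp3
slot 3 (MUL): stall FU — free A1,Mu0,Ld1,B0 rp2 wp3
slot 4 (MUL): stall FU — free A1,Mu0,Ld1,B0 rp2 wp3
slot 5 (MEM): ISSUE — free A1,Mu0,Ld0,B0 rp1 wp2
slot 6 (MUL): stall FU — free A1,Mu0,Ld0,B0 rp1 wp2
slot 7 (ALU): stall RD_PORT — free A1,Mu0,Ld0,B0 rp1 wp2

issued = [0, 1, 5]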